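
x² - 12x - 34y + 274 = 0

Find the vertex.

Only x is squared. Complete the square in x: (x - 6)² = 34(y - 7).
Vertex (6, 7); 4p = 34 so p = 17/2. Opens up.

(6, 7)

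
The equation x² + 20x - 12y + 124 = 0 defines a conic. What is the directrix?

Only x is squared. Complete the square in x: (x + 10)² = 12(y - 2).
Vertex (-10, 2); 4p = 12 so p = 3. Opens up.
Directrix is the horizontal line y = k − p = 2 − (3) = -1.

y = -1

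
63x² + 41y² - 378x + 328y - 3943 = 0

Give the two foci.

63(x² - 6x) + 41(y² + 8y) = 3943
63(x - 3)² + 41(y + 4)² = 3943 + 567 + 656 = 5166
Divide through by 5166 to get (x - 3)²/82 + (y + 4)²/126 = 1.
Ellipse, center (3, -4), major axis vertical; a² = 126, b² = 82.
c² = a² - b² = 126 - 82 = 44, so c = 2√11.
Foci lie on the vertical axis through the center: (h, k ± c).

(3, -4 - 2√11) and (3, -4 + 2√11)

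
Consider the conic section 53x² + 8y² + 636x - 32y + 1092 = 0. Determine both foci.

(-6, 2 - 3√10) and (-6, 2 + 3√10)

Collect terms: 53(x² + 12x) + 8(y² - 4y) = -1092
53(x + 6)² + 8(y - 2)² = -1092 + 1908 + 32 = 848
Dividing both sides by 848: (x + 6)²/16 + (y - 2)²/106 = 1
Ellipse, center (-6, 2), major axis vertical; a² = 106, b² = 16.
c² = a² - b² = 106 - 16 = 90, so c = 3√10.
Foci lie on the vertical axis through the center: (h, k ± c).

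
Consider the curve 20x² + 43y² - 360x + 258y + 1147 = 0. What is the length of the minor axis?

4√5

Group the x- and y-terms: 20(x² - 18x) + 43(y² + 6y) = -1147
20(x - 9)² + 43(y + 3)² = -1147 + 1620 + 387 = 860
Divide through by 860 to get (x - 9)²/43 + (y + 3)²/20 = 1.
Ellipse, center (9, -3), major axis horizontal; a² = 43, b² = 20.
b² = 20 so b = 2√5; the minor axis has length 2b = 4√5.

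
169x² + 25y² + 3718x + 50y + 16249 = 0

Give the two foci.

(-11, -13) and (-11, 11)

Group the x- and y-terms: 169(x² + 22x) + 25(y² + 2y) = -16249
169(x + 11)² + 25(y + 1)² = -16249 + 20449 + 25 = 4225
Dividing both sides by 4225: (x + 11)²/25 + (y + 1)²/169 = 1
Ellipse, center (-11, -1), major axis vertical; a² = 169, b² = 25.
c² = a² - b² = 169 - 25 = 144, so c = 12.
Foci lie on the vertical axis through the center: (h, k ± c).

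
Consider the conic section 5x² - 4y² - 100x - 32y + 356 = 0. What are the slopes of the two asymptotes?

5(x² - 20x) -4(y² + 8y) = -356
Complete the square: 5(x - 10)² -4(y + 4)² = -356 + 500 - 64 = 80
Divide by 80: (x - 10)²/16 - (y + 4)²/20 = 1
Hyperbola, center (10, -4), transverse axis horizontal; a² = 16, b² = 20.
For a horizontal hyperbola the asymptotes have slope ±b/a.
Here that is ±2√5/4 = ±√5/2.

√5/2 and -√5/2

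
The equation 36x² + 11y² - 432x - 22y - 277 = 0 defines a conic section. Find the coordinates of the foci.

Rearranging, 36(x² - 12x) + 11(y² - 2y) = 277.
36(x - 6)² + 11(y - 1)² = 277 + 1296 + 11 = 1584
Divide through by 1584 to get (x - 6)²/44 + (y - 1)²/144 = 1.
Ellipse, center (6, 1), major axis vertical; a² = 144, b² = 44.
c² = a² - b² = 144 - 44 = 100, so c = 10.
Foci lie on the vertical axis through the center: (h, k ± c).

(6, -9) and (6, 11)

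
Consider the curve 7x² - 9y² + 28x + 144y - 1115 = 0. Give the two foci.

(-14, 8) and (10, 8)

Group the x- and y-terms: 7(x² + 4x) -9(y² - 16y) = 1115
Complete the square in x and y: 7(x + 2)² -9(y - 8)² = 1115 + 28 - 576 = 567
Divide through by 567 to get (x + 2)²/81 - (y - 8)²/63 = 1.
Hyperbola, center (-2, 8), transverse axis horizontal; a² = 81, b² = 63.
c² = a² + b² = 81 + 63 = 144, so c = 12.
Foci lie on the horizontal axis through the center: (h ± c, k).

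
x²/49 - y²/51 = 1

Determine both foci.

(-10, 0) and (10, 0)

Center (0, 0). The positive term is the x-term, so the transverse axis is horizontal; a² = 49, b² = 51.
c² = a² + b² = 49 + 51 = 100, so c = 10.
Foci lie on the horizontal axis through the center: (h ± c, k).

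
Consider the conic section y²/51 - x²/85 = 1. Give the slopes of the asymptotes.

√15/5 and -√15/5

Center (0, 0). The positive term is the y-term, so the transverse axis is vertical; a² = 51, b² = 85.
For a vertical hyperbola the asymptotes have slope ±a/b.
Here that is ±√51/√85 = ±√15/5.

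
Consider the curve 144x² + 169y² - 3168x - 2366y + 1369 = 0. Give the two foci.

Group: 144(x² - 22x) + 169(y² - 14y) = -1369
Complete the square in x and y: 144(x - 11)² + 169(y - 7)² = -1369 + 17424 + 8281 = 24336
Divide through by 24336 to get (x - 11)²/169 + (y - 7)²/144 = 1.
Ellipse, center (11, 7), major axis horizontal; a² = 169, b² = 144.
c² = a² - b² = 169 - 144 = 25, so c = 5.
Foci lie on the horizontal axis through the center: (h ± c, k).

(6, 7) and (16, 7)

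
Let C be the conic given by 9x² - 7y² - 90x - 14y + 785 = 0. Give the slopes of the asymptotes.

Group the x- and y-terms: 9(x² - 10x) -7(y² + 2y) = -785
Completing the square gives 9(x - 5)² -7(y + 1)² = -785 + 225 - 7 = -567.
Divide through by -567 to get (y + 1)²/81 - (x - 5)²/63 = 1.
Hyperbola, center (5, -1), transverse axis vertical; a² = 81, b² = 63.
For a vertical hyperbola the asymptotes have slope ±a/b.
Here that is ±9/3√7 = ±3√7/7.

3√7/7 and -3√7/7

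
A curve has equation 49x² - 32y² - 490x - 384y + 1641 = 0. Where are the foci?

Group the x- and y-terms: 49(x² - 10x) -32(y² + 12y) = -1641
Complete the square: 49(x - 5)² -32(y + 6)² = -1641 + 1225 - 1152 = -1568
Divide by -1568: (y + 6)²/49 - (x - 5)²/32 = 1
Hyperbola, center (5, -6), transverse axis vertical; a² = 49, b² = 32.
c² = a² + b² = 49 + 32 = 81, so c = 9.
Foci lie on the vertical axis through the center: (h, k ± c).

(5, -15) and (5, 3)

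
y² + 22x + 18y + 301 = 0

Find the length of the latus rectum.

22

Only y is squared. Complete the square in y: (y + 9)² = -22(x + 10).
Vertex (-10, -9); 4p = -22 so p = -11/2. Opens left.
Latus rectum length = |4p| = 22.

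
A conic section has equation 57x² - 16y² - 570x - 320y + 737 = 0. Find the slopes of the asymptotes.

√57/4 and -√57/4

Collect terms: 57(x² - 10x) -16(y² + 20y) = -737
Completing the square gives 57(x - 5)² -16(y + 10)² = -737 + 1425 - 1600 = -912.
Dividing both sides by -912: (y + 10)²/57 - (x - 5)²/16 = 1
Hyperbola, center (5, -10), transverse axis vertical; a² = 57, b² = 16.
For a vertical hyperbola the asymptotes have slope ±a/b.
Here that is ±√57/4.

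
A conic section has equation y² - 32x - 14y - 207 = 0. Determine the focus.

Only y is squared. Complete the square in y: (y - 7)² = 32(x + 8).
Vertex (-8, 7); 4p = 32 so p = 8. Opens right.
Focus is p units from the vertex along the axis: (h + p, k).

(0, 7)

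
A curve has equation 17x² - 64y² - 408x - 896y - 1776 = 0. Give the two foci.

(3, -7) and (21, -7)

17(x² - 24x) -64(y² + 14y) = 1776
Complete the square in x and y: 17(x - 12)² -64(y + 7)² = 1776 + 2448 - 3136 = 1088
Divide by 1088: (x - 12)²/64 - (y + 7)²/17 = 1
Hyperbola, center (12, -7), transverse axis horizontal; a² = 64, b² = 17.
c² = a² + b² = 64 + 17 = 81, so c = 9.
Foci lie on the horizontal axis through the center: (h ± c, k).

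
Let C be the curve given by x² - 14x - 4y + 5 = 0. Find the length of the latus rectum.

4

Only x is squared. Complete the square in x: (x - 7)² = 4(y + 11).
Vertex (7, -11); 4p = 4 so p = 1. Opens up.
Latus rectum length = |4p| = 4.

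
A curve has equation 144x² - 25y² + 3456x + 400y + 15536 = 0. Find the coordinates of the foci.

Collect terms: 144(x² + 24x) -25(y² - 16y) = -15536
Complete the square in x and y: 144(x + 12)² -25(y - 8)² = -15536 + 20736 - 1600 = 3600
Dividing both sides by 3600: (x + 12)²/25 - (y - 8)²/144 = 1
Hyperbola, center (-12, 8), transverse axis horizontal; a² = 25, b² = 144.
c² = a² + b² = 25 + 144 = 169, so c = 13.
Foci lie on the horizontal axis through the center: (h ± c, k).

(-25, 8) and (1, 8)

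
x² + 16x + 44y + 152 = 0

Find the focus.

Only x is squared. Complete the square in x: (x + 8)² = -44(y + 2).
Vertex (-8, -2); 4p = -44 so p = -11. Opens down.
Focus is p units from the vertex along the axis: (h, k + p).

(-8, -13)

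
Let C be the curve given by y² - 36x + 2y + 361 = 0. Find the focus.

Only y is squared. Complete the square in y: (y + 1)² = 36(x - 10).
Vertex (10, -1); 4p = 36 so p = 9. Opens right.
Focus is p units from the vertex along the axis: (h + p, k).

(19, -1)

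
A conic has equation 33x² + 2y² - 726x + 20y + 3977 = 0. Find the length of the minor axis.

2√2

Group: 33(x² - 22x) + 2(y² + 10y) = -3977
33(x - 11)² + 2(y + 5)² = -3977 + 3993 + 50 = 66
Dividing both sides by 66: (x - 11)²/2 + (y + 5)²/33 = 1
Ellipse, center (11, -5), major axis vertical; a² = 33, b² = 2.
b² = 2 so b = √2; the minor axis has length 2b = 2√2.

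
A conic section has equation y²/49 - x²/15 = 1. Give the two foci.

(0, -8) and (0, 8)

Center (0, 0). The positive term is the y-term, so the transverse axis is vertical; a² = 49, b² = 15.
c² = a² + b² = 49 + 15 = 64, so c = 8.
Foci lie on the vertical axis through the center: (h, k ± c).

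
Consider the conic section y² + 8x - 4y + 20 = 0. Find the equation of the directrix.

x = 0

Only y is squared. Complete the square in y: (y - 2)² = -8(x + 2).
Vertex (-2, 2); 4p = -8 so p = -2. Opens left.
Directrix is the vertical line x = h − p = -2 − (-2) = 0.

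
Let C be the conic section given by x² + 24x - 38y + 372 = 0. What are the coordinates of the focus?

Only x is squared. Complete the square in x: (x + 12)² = 38(y - 6).
Vertex (-12, 6); 4p = 38 so p = 19/2. Opens up.
Focus is p units from the vertex along the axis: (h, k + p).

(-12, 31/2)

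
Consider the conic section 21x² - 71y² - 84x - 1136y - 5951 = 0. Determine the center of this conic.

(2, -8)

Group the x- and y-terms: 21(x² - 4x) -71(y² + 16y) = 5951
Complete the square: 21(x - 2)² -71(y + 8)² = 5951 + 84 - 4544 = 1491
Dividing both sides by 1491: (x - 2)²/71 - (y + 8)²/21 = 1
Hyperbola with center (2, -8).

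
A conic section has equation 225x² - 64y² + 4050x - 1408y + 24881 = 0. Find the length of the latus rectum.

128/15

Collect terms: 225(x² + 18x) -64(y² + 22y) = -24881
Completing the square gives 225(x + 9)² -64(y + 11)² = -24881 + 18225 - 7744 = -14400.
Dividing both sides by -14400: (y + 11)²/225 - (x + 9)²/64 = 1
Hyperbola, center (-9, -11), transverse axis vertical; a² = 225, b² = 64.
Latus rectum length = 2b²/a = 2·64/15 = 128/15.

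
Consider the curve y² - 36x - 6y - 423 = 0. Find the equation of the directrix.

x = -21

Only y is squared. Complete the square in y: (y - 3)² = 36(x + 12).
Vertex (-12, 3); 4p = 36 so p = 9. Opens right.
Directrix is the vertical line x = h − p = -12 − (9) = -21.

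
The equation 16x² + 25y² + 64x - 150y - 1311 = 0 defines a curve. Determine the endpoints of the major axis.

(-12, 3) and (8, 3)

Group the x- and y-terms: 16(x² + 4x) + 25(y² - 6y) = 1311
16(x + 2)² + 25(y - 3)² = 1311 + 64 + 225 = 1600
Dividing both sides by 1600: (x + 2)²/100 + (y - 3)²/64 = 1
Ellipse, center (-2, 3), major axis horizontal; a² = 100, b² = 64.
a = 10. Vertices at (h ± a, k).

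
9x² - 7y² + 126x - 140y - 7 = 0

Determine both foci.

Collect terms: 9(x² + 14x) -7(y² + 20y) = 7
Complete the square: 9(x + 7)² -7(y + 10)² = 7 + 441 - 700 = -252
Divide by -252: (y + 10)²/36 - (x + 7)²/28 = 1
Hyperbola, center (-7, -10), transverse axis vertical; a² = 36, b² = 28.
c² = a² + b² = 36 + 28 = 64, so c = 8.
Foci lie on the vertical axis through the center: (h, k ± c).

(-7, -18) and (-7, -2)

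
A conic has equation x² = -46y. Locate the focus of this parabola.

(0, -23/2)

Vertex (0, 0); 4p = -46 so p = -23/2. Opens down.
Focus is p units from the vertex along the axis: (h, k + p).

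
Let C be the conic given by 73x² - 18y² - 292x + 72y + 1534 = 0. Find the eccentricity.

e = √6643/73

73(x² - 4x) -18(y² - 4y) = -1534
73(x - 2)² -18(y - 2)² = -1534 + 292 - 72 = -1314
Divide through by -1314 to get (y - 2)²/73 - (x - 2)²/18 = 1.
Hyperbola, center (2, 2), transverse axis vertical; a² = 73, b² = 18.
c² = a² + b² = 91, so c = √91.
e = c/a = √91/√73 = √6643/73.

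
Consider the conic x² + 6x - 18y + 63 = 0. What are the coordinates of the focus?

(-3, 15/2)

Only x is squared. Complete the square in x: (x + 3)² = 18(y - 3).
Vertex (-3, 3); 4p = 18 so p = 9/2. Opens up.
Focus is p units from the vertex along the axis: (h, k + p).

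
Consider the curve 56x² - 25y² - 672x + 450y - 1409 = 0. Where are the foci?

(-3, 9) and (15, 9)

Rearranging, 56(x² - 12x) -25(y² - 18y) = 1409.
Completing the square gives 56(x - 6)² -25(y - 9)² = 1409 + 2016 - 2025 = 1400.
Divide through by 1400 to get (x - 6)²/25 - (y - 9)²/56 = 1.
Hyperbola, center (6, 9), transverse axis horizontal; a² = 25, b² = 56.
c² = a² + b² = 25 + 56 = 81, so c = 9.
Foci lie on the horizontal axis through the center: (h ± c, k).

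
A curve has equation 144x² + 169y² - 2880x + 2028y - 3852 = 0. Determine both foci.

(5, -6) and (15, -6)

144(x² - 20x) + 169(y² + 12y) = 3852
144(x - 10)² + 169(y + 6)² = 3852 + 14400 + 6084 = 24336
Divide through by 24336 to get (x - 10)²/169 + (y + 6)²/144 = 1.
Ellipse, center (10, -6), major axis horizontal; a² = 169, b² = 144.
c² = a² - b² = 169 - 144 = 25, so c = 5.
Foci lie on the horizontal axis through the center: (h ± c, k).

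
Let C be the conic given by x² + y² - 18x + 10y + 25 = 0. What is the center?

Group the x- and y-terms: (x² - 18x) + (y² + 10y) = -25
Completing the square gives (x - 9)² + (y + 5)² = -25 + 81 + 25 = 81.
So (x - 9)² + (y + 5)² = 81.
Circle centered at (9, -5) with r² = 81.

(9, -5)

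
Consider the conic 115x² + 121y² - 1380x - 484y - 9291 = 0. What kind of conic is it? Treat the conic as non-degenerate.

No xy term. Coefficients of x² and y² are A = 115, C = 121.
A and C have the same sign but A ≠ C ⇒ ellipse.

ellipse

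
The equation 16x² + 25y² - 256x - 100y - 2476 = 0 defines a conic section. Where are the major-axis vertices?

Rearranging, 16(x² - 16x) + 25(y² - 4y) = 2476.
Completing the square gives 16(x - 8)² + 25(y - 2)² = 2476 + 1024 + 100 = 3600.
Dividing both sides by 3600: (x - 8)²/225 + (y - 2)²/144 = 1
Ellipse, center (8, 2), major axis horizontal; a² = 225, b² = 144.
a = 15. Vertices at (h ± a, k).

(-7, 2) and (23, 2)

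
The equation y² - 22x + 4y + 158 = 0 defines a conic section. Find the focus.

(25/2, -2)

Only y is squared. Complete the square in y: (y + 2)² = 22(x - 7).
Vertex (7, -2); 4p = 22 so p = 11/2. Opens right.
Focus is p units from the vertex along the axis: (h + p, k).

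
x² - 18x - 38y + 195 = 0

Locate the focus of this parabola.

Only x is squared. Complete the square in x: (x - 9)² = 38(y - 3).
Vertex (9, 3); 4p = 38 so p = 19/2. Opens up.
Focus is p units from the vertex along the axis: (h, k + p).

(9, 25/2)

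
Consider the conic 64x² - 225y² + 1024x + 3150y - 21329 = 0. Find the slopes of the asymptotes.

8/15 and -8/15

Collect terms: 64(x² + 16x) -225(y² - 14y) = 21329
64(x + 8)² -225(y - 7)² = 21329 + 4096 - 11025 = 14400
Dividing both sides by 14400: (x + 8)²/225 - (y - 7)²/64 = 1
Hyperbola, center (-8, 7), transverse axis horizontal; a² = 225, b² = 64.
For a horizontal hyperbola the asymptotes have slope ±b/a.
Here that is ±8/15.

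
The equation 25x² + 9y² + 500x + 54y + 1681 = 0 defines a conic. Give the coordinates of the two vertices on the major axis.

Group the x- and y-terms: 25(x² + 20x) + 9(y² + 6y) = -1681
Complete the square: 25(x + 10)² + 9(y + 3)² = -1681 + 2500 + 81 = 900
Divide by 900: (x + 10)²/36 + (y + 3)²/100 = 1
Ellipse, center (-10, -3), major axis vertical; a² = 100, b² = 36.
a = 10. Vertices at (h, k ± a).

(-10, -13) and (-10, 7)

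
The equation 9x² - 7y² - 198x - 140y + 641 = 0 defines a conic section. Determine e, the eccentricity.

e = 4/3

Rearranging, 9(x² - 22x) -7(y² + 20y) = -641.
Complete the square: 9(x - 11)² -7(y + 10)² = -641 + 1089 - 700 = -252
Divide by -252: (y + 10)²/36 - (x - 11)²/28 = 1
Hyperbola, center (11, -10), transverse axis vertical; a² = 36, b² = 28.
c² = a² + b² = 64, so c = 8.
e = c/a = 8/6 = 4/3.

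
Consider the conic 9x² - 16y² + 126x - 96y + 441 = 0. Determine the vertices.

(-7, -6) and (-7, 0)

Collect terms: 9(x² + 14x) -16(y² + 6y) = -441
Complete the square: 9(x + 7)² -16(y + 3)² = -441 + 441 - 144 = -144
Divide by -144: (y + 3)²/9 - (x + 7)²/16 = 1
Hyperbola, center (-7, -3), transverse axis vertical; a² = 9, b² = 16.
a = 3. Vertices at (h, k ± a).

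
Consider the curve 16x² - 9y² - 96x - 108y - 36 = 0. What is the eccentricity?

e = 5/4

Collect terms: 16(x² - 6x) -9(y² + 12y) = 36
Completing the square gives 16(x - 3)² -9(y + 6)² = 36 + 144 - 324 = -144.
Divide through by -144 to get (y + 6)²/16 - (x - 3)²/9 = 1.
Hyperbola, center (3, -6), transverse axis vertical; a² = 16, b² = 9.
c² = a² + b² = 25, so c = 5.
e = c/a = 5/4.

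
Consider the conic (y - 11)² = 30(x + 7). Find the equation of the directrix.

Vertex (-7, 11); 4p = 30 so p = 15/2. Opens right.
Directrix is the vertical line x = h − p = -7 − (15/2) = -29/2.

x = -29/2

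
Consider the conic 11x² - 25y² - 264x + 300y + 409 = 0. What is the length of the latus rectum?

22/5

Collect terms: 11(x² - 24x) -25(y² - 12y) = -409
11(x - 12)² -25(y - 6)² = -409 + 1584 - 900 = 275
Divide through by 275 to get (x - 12)²/25 - (y - 6)²/11 = 1.
Hyperbola, center (12, 6), transverse axis horizontal; a² = 25, b² = 11.
Latus rectum length = 2b²/a = 2·11/5 = 22/5.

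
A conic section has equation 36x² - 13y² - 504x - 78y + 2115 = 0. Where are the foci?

(7, -10) and (7, 4)

Group: 36(x² - 14x) -13(y² + 6y) = -2115
Complete the square in x and y: 36(x - 7)² -13(y + 3)² = -2115 + 1764 - 117 = -468
Divide through by -468 to get (y + 3)²/36 - (x - 7)²/13 = 1.
Hyperbola, center (7, -3), transverse axis vertical; a² = 36, b² = 13.
c² = a² + b² = 36 + 13 = 49, so c = 7.
Foci lie on the vertical axis through the center: (h, k ± c).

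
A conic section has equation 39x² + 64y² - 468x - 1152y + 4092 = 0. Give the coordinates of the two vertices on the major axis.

(-2, 9) and (14, 9)

Collect terms: 39(x² - 12x) + 64(y² - 18y) = -4092
Complete the square in x and y: 39(x - 6)² + 64(y - 9)² = -4092 + 1404 + 5184 = 2496
Divide through by 2496 to get (x - 6)²/64 + (y - 9)²/39 = 1.
Ellipse, center (6, 9), major axis horizontal; a² = 64, b² = 39.
a = 8. Vertices at (h ± a, k).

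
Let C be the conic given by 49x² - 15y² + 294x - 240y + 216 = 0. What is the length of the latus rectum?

Group: 49(x² + 6x) -15(y² + 16y) = -216
Completing the square gives 49(x + 3)² -15(y + 8)² = -216 + 441 - 960 = -735.
Divide through by -735 to get (y + 8)²/49 - (x + 3)²/15 = 1.
Hyperbola, center (-3, -8), transverse axis vertical; a² = 49, b² = 15.
Latus rectum length = 2b²/a = 2·15/7 = 30/7.

30/7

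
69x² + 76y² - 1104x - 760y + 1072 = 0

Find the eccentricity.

Collect terms: 69(x² - 16x) + 76(y² - 10y) = -1072
69(x - 8)² + 76(y - 5)² = -1072 + 4416 + 1900 = 5244
Divide through by 5244 to get (x - 8)²/76 + (y - 5)²/69 = 1.
Ellipse, center (8, 5), major axis horizontal; a² = 76, b² = 69.
c² = a² - b² = 7, so c = √7.
e = c/a = √7/2√19 = √133/38.

e = √133/38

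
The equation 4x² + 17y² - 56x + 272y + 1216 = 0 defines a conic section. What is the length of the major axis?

2√17

4(x² - 14x) + 17(y² + 16y) = -1216
Complete the square in x and y: 4(x - 7)² + 17(y + 8)² = -1216 + 196 + 1088 = 68
Dividing both sides by 68: (x - 7)²/17 + (y + 8)²/4 = 1
Ellipse, center (7, -8), major axis horizontal; a² = 17, b² = 4.
a² = 17 so a = √17; the major axis has length 2a = 2√17.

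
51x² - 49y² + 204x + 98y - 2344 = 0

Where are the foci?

(-12, 1) and (8, 1)

Rearranging, 51(x² + 4x) -49(y² - 2y) = 2344.
Complete the square: 51(x + 2)² -49(y - 1)² = 2344 + 204 - 49 = 2499
Divide by 2499: (x + 2)²/49 - (y - 1)²/51 = 1
Hyperbola, center (-2, 1), transverse axis horizontal; a² = 49, b² = 51.
c² = a² + b² = 49 + 51 = 100, so c = 10.
Foci lie on the horizontal axis through the center: (h ± c, k).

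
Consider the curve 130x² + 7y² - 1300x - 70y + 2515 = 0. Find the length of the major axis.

130(x² - 10x) + 7(y² - 10y) = -2515
130(x - 5)² + 7(y - 5)² = -2515 + 3250 + 175 = 910
Dividing both sides by 910: (x - 5)²/7 + (y - 5)²/130 = 1
Ellipse, center (5, 5), major axis vertical; a² = 130, b² = 7.
a² = 130 so a = √130; the major axis has length 2a = 2√130.

2√130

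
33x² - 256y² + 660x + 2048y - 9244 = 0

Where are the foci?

(-27, 4) and (7, 4)

Rearranging, 33(x² + 20x) -256(y² - 8y) = 9244.
Completing the square gives 33(x + 10)² -256(y - 4)² = 9244 + 3300 - 4096 = 8448.
Divide by 8448: (x + 10)²/256 - (y - 4)²/33 = 1
Hyperbola, center (-10, 4), transverse axis horizontal; a² = 256, b² = 33.
c² = a² + b² = 256 + 33 = 289, so c = 17.
Foci lie on the horizontal axis through the center: (h ± c, k).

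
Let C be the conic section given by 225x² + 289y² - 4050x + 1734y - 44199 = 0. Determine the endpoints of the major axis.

Group: 225(x² - 18x) + 289(y² + 6y) = 44199
Complete the square: 225(x - 9)² + 289(y + 3)² = 44199 + 18225 + 2601 = 65025
Dividing both sides by 65025: (x - 9)²/289 + (y + 3)²/225 = 1
Ellipse, center (9, -3), major axis horizontal; a² = 289, b² = 225.
a = 17. Vertices at (h ± a, k).

(-8, -3) and (26, -3)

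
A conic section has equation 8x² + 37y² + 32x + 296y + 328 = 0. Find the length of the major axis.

2√37

Collect terms: 8(x² + 4x) + 37(y² + 8y) = -328
Complete the square in x and y: 8(x + 2)² + 37(y + 4)² = -328 + 32 + 592 = 296
Divide by 296: (x + 2)²/37 + (y + 4)²/8 = 1
Ellipse, center (-2, -4), major axis horizontal; a² = 37, b² = 8.
a² = 37 so a = √37; the major axis has length 2a = 2√37.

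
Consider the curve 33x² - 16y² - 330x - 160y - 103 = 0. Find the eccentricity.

e = 7/4

Group: 33(x² - 10x) -16(y² + 10y) = 103
Complete the square: 33(x - 5)² -16(y + 5)² = 103 + 825 - 400 = 528
Divide by 528: (x - 5)²/16 - (y + 5)²/33 = 1
Hyperbola, center (5, -5), transverse axis horizontal; a² = 16, b² = 33.
c² = a² + b² = 49, so c = 7.
e = c/a = 7/4.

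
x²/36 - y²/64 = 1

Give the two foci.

(-10, 0) and (10, 0)

Center (0, 0). The positive term is the x-term, so the transverse axis is horizontal; a² = 36, b² = 64.
c² = a² + b² = 36 + 64 = 100, so c = 10.
Foci lie on the horizontal axis through the center: (h ± c, k).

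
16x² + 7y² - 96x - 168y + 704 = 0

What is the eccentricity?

e = 3/4

16(x² - 6x) + 7(y² - 24y) = -704
Complete the square in x and y: 16(x - 3)² + 7(y - 12)² = -704 + 144 + 1008 = 448
Dividing both sides by 448: (x - 3)²/28 + (y - 12)²/64 = 1
Ellipse, center (3, 12), major axis vertical; a² = 64, b² = 28.
c² = a² - b² = 36, so c = 6.
e = c/a = 6/8 = 3/4.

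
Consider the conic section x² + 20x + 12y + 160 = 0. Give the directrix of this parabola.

y = -2

Only x is squared. Complete the square in x: (x + 10)² = -12(y + 5).
Vertex (-10, -5); 4p = -12 so p = -3. Opens down.
Directrix is the horizontal line y = k − p = -5 − (-3) = -2.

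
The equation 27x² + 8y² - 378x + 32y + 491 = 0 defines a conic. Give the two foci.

Group the x- and y-terms: 27(x² - 14x) + 8(y² + 4y) = -491
Complete the square in x and y: 27(x - 7)² + 8(y + 2)² = -491 + 1323 + 32 = 864
Divide through by 864 to get (x - 7)²/32 + (y + 2)²/108 = 1.
Ellipse, center (7, -2), major axis vertical; a² = 108, b² = 32.
c² = a² - b² = 108 - 32 = 76, so c = 2√19.
Foci lie on the vertical axis through the center: (h, k ± c).

(7, -2 - 2√19) and (7, -2 + 2√19)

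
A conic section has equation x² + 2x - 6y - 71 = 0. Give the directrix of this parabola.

Only x is squared. Complete the square in x: (x + 1)² = 6(y + 12).
Vertex (-1, -12); 4p = 6 so p = 3/2. Opens up.
Directrix is the horizontal line y = k − p = -12 − (3/2) = -27/2.

y = -27/2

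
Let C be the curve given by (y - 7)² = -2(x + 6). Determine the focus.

(-13/2, 7)

Vertex (-6, 7); 4p = -2 so p = -1/2. Opens left.
Focus is p units from the vertex along the axis: (h + p, k).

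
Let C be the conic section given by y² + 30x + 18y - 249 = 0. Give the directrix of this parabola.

Only y is squared. Complete the square in y: (y + 9)² = -30(x - 11).
Vertex (11, -9); 4p = -30 so p = -15/2. Opens left.
Directrix is the vertical line x = h − p = 11 − (-15/2) = 37/2.

x = 37/2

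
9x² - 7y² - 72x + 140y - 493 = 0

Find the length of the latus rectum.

Group the x- and y-terms: 9(x² - 8x) -7(y² - 20y) = 493
Complete the square in x and y: 9(x - 4)² -7(y - 10)² = 493 + 144 - 700 = -63
Divide through by -63 to get (y - 10)²/9 - (x - 4)²/7 = 1.
Hyperbola, center (4, 10), transverse axis vertical; a² = 9, b² = 7.
Latus rectum length = 2b²/a = 2·7/3 = 14/3.

14/3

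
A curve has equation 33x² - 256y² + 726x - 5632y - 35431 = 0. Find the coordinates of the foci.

Collect terms: 33(x² + 22x) -256(y² + 22y) = 35431
Complete the square: 33(x + 11)² -256(y + 11)² = 35431 + 3993 - 30976 = 8448
Dividing both sides by 8448: (x + 11)²/256 - (y + 11)²/33 = 1
Hyperbola, center (-11, -11), transverse axis horizontal; a² = 256, b² = 33.
c² = a² + b² = 256 + 33 = 289, so c = 17.
Foci lie on the horizontal axis through the center: (h ± c, k).

(-28, -11) and (6, -11)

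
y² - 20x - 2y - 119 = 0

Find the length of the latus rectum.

Only y is squared. Complete the square in y: (y - 1)² = 20(x + 6).
Vertex (-6, 1); 4p = 20 so p = 5. Opens right.
Latus rectum length = |4p| = 20.

20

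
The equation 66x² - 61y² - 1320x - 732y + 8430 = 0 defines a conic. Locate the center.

Collect terms: 66(x² - 20x) -61(y² + 12y) = -8430
Complete the square in x and y: 66(x - 10)² -61(y + 6)² = -8430 + 6600 - 2196 = -4026
Dividing both sides by -4026: (y + 6)²/66 - (x - 10)²/61 = 1
Hyperbola with center (10, -6).

(10, -6)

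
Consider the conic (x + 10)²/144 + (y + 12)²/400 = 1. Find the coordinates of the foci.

(-10, -28) and (-10, 4)

Center (-10, -12). The larger denominator 400 sits under the y-term, so the major axis is vertical; a² = 400, b² = 144.
c² = a² - b² = 400 - 144 = 256, so c = 16.
Foci lie on the vertical axis through the center: (h, k ± c).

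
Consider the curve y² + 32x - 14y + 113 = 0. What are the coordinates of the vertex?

(-2, 7)

Only y is squared. Complete the square in y: (y - 7)² = -32(x + 2).
Vertex (-2, 7); 4p = -32 so p = -8. Opens left.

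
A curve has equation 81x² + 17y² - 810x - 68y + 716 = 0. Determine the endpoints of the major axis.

(5, -7) and (5, 11)

Collect terms: 81(x² - 10x) + 17(y² - 4y) = -716
Complete the square in x and y: 81(x - 5)² + 17(y - 2)² = -716 + 2025 + 68 = 1377
Divide by 1377: (x - 5)²/17 + (y - 2)²/81 = 1
Ellipse, center (5, 2), major axis vertical; a² = 81, b² = 17.
a = 9. Vertices at (h, k ± a).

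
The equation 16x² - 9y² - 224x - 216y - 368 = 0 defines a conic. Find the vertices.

Group the x- and y-terms: 16(x² - 14x) -9(y² + 24y) = 368
Complete the square: 16(x - 7)² -9(y + 12)² = 368 + 784 - 1296 = -144
Dividing both sides by -144: (y + 12)²/16 - (x - 7)²/9 = 1
Hyperbola, center (7, -12), transverse axis vertical; a² = 16, b² = 9.
a = 4. Vertices at (h, k ± a).

(7, -16) and (7, -8)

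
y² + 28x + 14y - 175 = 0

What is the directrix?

x = 15

Only y is squared. Complete the square in y: (y + 7)² = -28(x - 8).
Vertex (8, -7); 4p = -28 so p = -7. Opens left.
Directrix is the vertical line x = h − p = 8 − (-7) = 15.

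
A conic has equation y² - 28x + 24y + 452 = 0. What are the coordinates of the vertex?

(11, -12)

Only y is squared. Complete the square in y: (y + 12)² = 28(x - 11).
Vertex (11, -12); 4p = 28 so p = 7. Opens right.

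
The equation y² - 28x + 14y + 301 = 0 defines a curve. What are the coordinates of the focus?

(16, -7)

Only y is squared. Complete the square in y: (y + 7)² = 28(x - 9).
Vertex (9, -7); 4p = 28 so p = 7. Opens right.
Focus is p units from the vertex along the axis: (h + p, k).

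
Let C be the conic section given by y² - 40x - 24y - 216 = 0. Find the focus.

Only y is squared. Complete the square in y: (y - 12)² = 40(x + 9).
Vertex (-9, 12); 4p = 40 so p = 10. Opens right.
Focus is p units from the vertex along the axis: (h + p, k).

(1, 12)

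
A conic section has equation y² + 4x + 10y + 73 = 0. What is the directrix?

x = -11

Only y is squared. Complete the square in y: (y + 5)² = -4(x + 12).
Vertex (-12, -5); 4p = -4 so p = -1. Opens left.
Directrix is the vertical line x = h − p = -12 − (-1) = -11.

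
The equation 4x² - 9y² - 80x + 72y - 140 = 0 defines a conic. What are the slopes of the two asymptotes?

2/3 and -2/3

Group: 4(x² - 20x) -9(y² - 8y) = 140
Completing the square gives 4(x - 10)² -9(y - 4)² = 140 + 400 - 144 = 396.
Divide by 396: (x - 10)²/99 - (y - 4)²/44 = 1
Hyperbola, center (10, 4), transverse axis horizontal; a² = 99, b² = 44.
For a horizontal hyperbola the asymptotes have slope ±b/a.
Here that is ±2√11/3√11 = ±2/3.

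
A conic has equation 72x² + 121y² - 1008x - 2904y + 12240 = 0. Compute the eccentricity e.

e = 7/11

Rearranging, 72(x² - 14x) + 121(y² - 24y) = -12240.
Complete the square: 72(x - 7)² + 121(y - 12)² = -12240 + 3528 + 17424 = 8712
Dividing both sides by 8712: (x - 7)²/121 + (y - 12)²/72 = 1
Ellipse, center (7, 12), major axis horizontal; a² = 121, b² = 72.
c² = a² - b² = 49, so c = 7.
e = c/a = 7/11.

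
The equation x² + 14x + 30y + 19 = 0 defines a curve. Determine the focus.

Only x is squared. Complete the square in x: (x + 7)² = -30(y - 1).
Vertex (-7, 1); 4p = -30 so p = -15/2. Opens down.
Focus is p units from the vertex along the axis: (h, k + p).

(-7, -13/2)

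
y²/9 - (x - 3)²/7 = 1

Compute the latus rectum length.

Center (3, 0). The positive term is the y-term, so the transverse axis is vertical; a² = 9, b² = 7.
Latus rectum length = 2b²/a = 2·7/3 = 14/3.

14/3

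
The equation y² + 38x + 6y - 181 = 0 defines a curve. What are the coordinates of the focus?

(-9/2, -3)

Only y is squared. Complete the square in y: (y + 3)² = -38(x - 5).
Vertex (5, -3); 4p = -38 so p = -19/2. Opens left.
Focus is p units from the vertex along the axis: (h + p, k).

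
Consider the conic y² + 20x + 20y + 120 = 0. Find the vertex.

(-1, -10)

Only y is squared. Complete the square in y: (y + 10)² = -20(x + 1).
Vertex (-1, -10); 4p = -20 so p = -5. Opens left.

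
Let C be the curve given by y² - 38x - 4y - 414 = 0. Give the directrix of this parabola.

Only y is squared. Complete the square in y: (y - 2)² = 38(x + 11).
Vertex (-11, 2); 4p = 38 so p = 19/2. Opens right.
Directrix is the vertical line x = h − p = -11 − (19/2) = -41/2.

x = -41/2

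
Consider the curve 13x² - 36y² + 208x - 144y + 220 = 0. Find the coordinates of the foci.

Rearranging, 13(x² + 16x) -36(y² + 4y) = -220.
Complete the square: 13(x + 8)² -36(y + 2)² = -220 + 832 - 144 = 468
Divide by 468: (x + 8)²/36 - (y + 2)²/13 = 1
Hyperbola, center (-8, -2), transverse axis horizontal; a² = 36, b² = 13.
c² = a² + b² = 36 + 13 = 49, so c = 7.
Foci lie on the horizontal axis through the center: (h ± c, k).

(-15, -2) and (-1, -2)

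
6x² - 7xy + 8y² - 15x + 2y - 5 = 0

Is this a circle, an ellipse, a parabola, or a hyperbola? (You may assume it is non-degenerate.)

ellipse

A = 6, B = -7, C = 8.
Discriminant B² − 4AC = (-7)² − 4·6·8 = -143.
B² − 4AC < 0 ⇒ ellipse.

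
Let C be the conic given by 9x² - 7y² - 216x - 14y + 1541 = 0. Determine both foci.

Rearranging, 9(x² - 24x) -7(y² + 2y) = -1541.
Complete the square: 9(x - 12)² -7(y + 1)² = -1541 + 1296 - 7 = -252
Dividing both sides by -252: (y + 1)²/36 - (x - 12)²/28 = 1
Hyperbola, center (12, -1), transverse axis vertical; a² = 36, b² = 28.
c² = a² + b² = 36 + 28 = 64, so c = 8.
Foci lie on the vertical axis through the center: (h, k ± c).

(12, -9) and (12, 7)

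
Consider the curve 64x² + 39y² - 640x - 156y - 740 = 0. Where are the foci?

(5, -3) and (5, 7)

Group: 64(x² - 10x) + 39(y² - 4y) = 740
Completing the square gives 64(x - 5)² + 39(y - 2)² = 740 + 1600 + 156 = 2496.
Dividing both sides by 2496: (x - 5)²/39 + (y - 2)²/64 = 1
Ellipse, center (5, 2), major axis vertical; a² = 64, b² = 39.
c² = a² - b² = 64 - 39 = 25, so c = 5.
Foci lie on the vertical axis through the center: (h, k ± c).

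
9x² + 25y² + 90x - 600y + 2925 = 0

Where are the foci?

(-13, 12) and (3, 12)

9(x² + 10x) + 25(y² - 24y) = -2925
Complete the square: 9(x + 5)² + 25(y - 12)² = -2925 + 225 + 3600 = 900
Divide through by 900 to get (x + 5)²/100 + (y - 12)²/36 = 1.
Ellipse, center (-5, 12), major axis horizontal; a² = 100, b² = 36.
c² = a² - b² = 100 - 36 = 64, so c = 8.
Foci lie on the horizontal axis through the center: (h ± c, k).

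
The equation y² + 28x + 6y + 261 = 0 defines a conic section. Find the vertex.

(-9, -3)

Only y is squared. Complete the square in y: (y + 3)² = -28(x + 9).
Vertex (-9, -3); 4p = -28 so p = -7. Opens left.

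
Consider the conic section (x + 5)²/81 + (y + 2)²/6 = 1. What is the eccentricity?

e = 5√3/9

Center (-5, -2). The larger denominator 81 sits under the x-term, so the major axis is horizontal; a² = 81, b² = 6.
c² = a² - b² = 75, so c = 5√3.
e = c/a = 5√3/9.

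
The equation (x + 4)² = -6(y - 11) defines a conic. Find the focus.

Vertex (-4, 11); 4p = -6 so p = -3/2. Opens down.
Focus is p units from the vertex along the axis: (h, k + p).

(-4, 19/2)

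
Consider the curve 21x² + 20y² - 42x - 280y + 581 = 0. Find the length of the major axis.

Rearranging, 21(x² - 2x) + 20(y² - 14y) = -581.
Complete the square in x and y: 21(x - 1)² + 20(y - 7)² = -581 + 21 + 980 = 420
Divide through by 420 to get (x - 1)²/20 + (y - 7)²/21 = 1.
Ellipse, center (1, 7), major axis vertical; a² = 21, b² = 20.
a² = 21 so a = √21; the major axis has length 2a = 2√21.

2√21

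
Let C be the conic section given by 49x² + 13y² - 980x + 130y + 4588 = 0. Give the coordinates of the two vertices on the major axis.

Collect terms: 49(x² - 20x) + 13(y² + 10y) = -4588
49(x - 10)² + 13(y + 5)² = -4588 + 4900 + 325 = 637
Dividing both sides by 637: (x - 10)²/13 + (y + 5)²/49 = 1
Ellipse, center (10, -5), major axis vertical; a² = 49, b² = 13.
a = 7. Vertices at (h, k ± a).

(10, -12) and (10, 2)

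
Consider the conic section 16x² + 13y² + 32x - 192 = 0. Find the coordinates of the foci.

Rearranging, 16(x² + 2x) + 13y² = 192.
Completing the square gives 16(x + 1)² + 13y² = 192 + 16 + 0 = 208.
Divide through by 208 to get (x + 1)²/13 + y²/16 = 1.
Ellipse, center (-1, 0), major axis vertical; a² = 16, b² = 13.
c² = a² - b² = 16 - 13 = 3, so c = √3.
Foci lie on the vertical axis through the center: (h, k ± c).

(-1, 0 - √3) and (-1, 0 + √3)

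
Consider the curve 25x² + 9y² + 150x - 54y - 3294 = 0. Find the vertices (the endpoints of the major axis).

Collect terms: 25(x² + 6x) + 9(y² - 6y) = 3294
Complete the square in x and y: 25(x + 3)² + 9(y - 3)² = 3294 + 225 + 81 = 3600
Divide through by 3600 to get (x + 3)²/144 + (y - 3)²/400 = 1.
Ellipse, center (-3, 3), major axis vertical; a² = 400, b² = 144.
a = 20. Vertices at (h, k ± a).

(-3, -17) and (-3, 23)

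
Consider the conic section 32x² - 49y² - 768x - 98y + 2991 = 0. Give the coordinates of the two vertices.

(5, -1) and (19, -1)

Group the x- and y-terms: 32(x² - 24x) -49(y² + 2y) = -2991
Complete the square: 32(x - 12)² -49(y + 1)² = -2991 + 4608 - 49 = 1568
Divide through by 1568 to get (x - 12)²/49 - (y + 1)²/32 = 1.
Hyperbola, center (12, -1), transverse axis horizontal; a² = 49, b² = 32.
a = 7. Vertices at (h ± a, k).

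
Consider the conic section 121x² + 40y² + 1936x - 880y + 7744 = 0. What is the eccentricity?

e = 9/11

Rearranging, 121(x² + 16x) + 40(y² - 22y) = -7744.
121(x + 8)² + 40(y - 11)² = -7744 + 7744 + 4840 = 4840
Dividing both sides by 4840: (x + 8)²/40 + (y - 11)²/121 = 1
Ellipse, center (-8, 11), major axis vertical; a² = 121, b² = 40.
c² = a² - b² = 81, so c = 9.
e = c/a = 9/11.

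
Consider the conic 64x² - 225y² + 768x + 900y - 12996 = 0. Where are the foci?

(-23, 2) and (11, 2)

64(x² + 12x) -225(y² - 4y) = 12996
Completing the square gives 64(x + 6)² -225(y - 2)² = 12996 + 2304 - 900 = 14400.
Divide through by 14400 to get (x + 6)²/225 - (y - 2)²/64 = 1.
Hyperbola, center (-6, 2), transverse axis horizontal; a² = 225, b² = 64.
c² = a² + b² = 225 + 64 = 289, so c = 17.
Foci lie on the horizontal axis through the center: (h ± c, k).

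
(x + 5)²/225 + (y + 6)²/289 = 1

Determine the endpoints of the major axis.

Center (-5, -6). The larger denominator 289 sits under the y-term, so the major axis is vertical; a² = 289, b² = 225.
a = 17. Vertices at (h, k ± a).

(-5, -23) and (-5, 11)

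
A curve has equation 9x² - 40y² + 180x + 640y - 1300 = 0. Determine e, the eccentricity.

9(x² + 20x) -40(y² - 16y) = 1300
Completing the square gives 9(x + 10)² -40(y - 8)² = 1300 + 900 - 2560 = -360.
Divide through by -360 to get (y - 8)²/9 - (x + 10)²/40 = 1.
Hyperbola, center (-10, 8), transverse axis vertical; a² = 9, b² = 40.
c² = a² + b² = 49, so c = 7.
e = c/a = 7/3.

e = 7/3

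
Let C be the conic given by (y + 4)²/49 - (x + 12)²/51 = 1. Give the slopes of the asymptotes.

Center (-12, -4). The positive term is the y-term, so the transverse axis is vertical; a² = 49, b² = 51.
For a vertical hyperbola the asymptotes have slope ±a/b.
Here that is ±7/√51 = ±7√51/51.

7√51/51 and -7√51/51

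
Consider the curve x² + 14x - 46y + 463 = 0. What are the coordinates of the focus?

Only x is squared. Complete the square in x: (x + 7)² = 46(y - 9).
Vertex (-7, 9); 4p = 46 so p = 23/2. Opens up.
Focus is p units from the vertex along the axis: (h, k + p).

(-7, 41/2)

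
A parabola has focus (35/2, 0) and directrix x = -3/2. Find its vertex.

The vertex is the midpoint between the focus and the directrix along the axis of symmetry.
Axis is horizontal (directrix is vertical). Vertex x-coordinate = (35/2 + (-3/2))/2 = 8; y-coordinate = 0.

(8, 0)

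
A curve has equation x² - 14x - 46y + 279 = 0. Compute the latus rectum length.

46

Only x is squared. Complete the square in x: (x - 7)² = 46(y - 5).
Vertex (7, 5); 4p = 46 so p = 23/2. Opens up.
Latus rectum length = |4p| = 46.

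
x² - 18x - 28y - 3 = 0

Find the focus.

Only x is squared. Complete the square in x: (x - 9)² = 28(y + 3).
Vertex (9, -3); 4p = 28 so p = 7. Opens up.
Focus is p units from the vertex along the axis: (h, k + p).

(9, 4)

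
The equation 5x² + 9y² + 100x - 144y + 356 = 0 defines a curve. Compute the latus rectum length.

Group: 5(x² + 20x) + 9(y² - 16y) = -356
5(x + 10)² + 9(y - 8)² = -356 + 500 + 576 = 720
Divide through by 720 to get (x + 10)²/144 + (y - 8)²/80 = 1.
Ellipse, center (-10, 8), major axis horizontal; a² = 144, b² = 80.
Latus rectum length = 2b²/a = 2·80/12 = 40/3.

40/3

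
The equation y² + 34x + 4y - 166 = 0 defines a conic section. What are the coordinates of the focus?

(-7/2, -2)

Only y is squared. Complete the square in y: (y + 2)² = -34(x - 5).
Vertex (5, -2); 4p = -34 so p = -17/2. Opens left.
Focus is p units from the vertex along the axis: (h + p, k).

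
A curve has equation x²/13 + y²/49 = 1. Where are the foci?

(0, -6) and (0, 6)

Center (0, 0). The larger denominator 49 sits under the y-term, so the major axis is vertical; a² = 49, b² = 13.
c² = a² - b² = 49 - 13 = 36, so c = 6.
Foci lie on the vertical axis through the center: (h, k ± c).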